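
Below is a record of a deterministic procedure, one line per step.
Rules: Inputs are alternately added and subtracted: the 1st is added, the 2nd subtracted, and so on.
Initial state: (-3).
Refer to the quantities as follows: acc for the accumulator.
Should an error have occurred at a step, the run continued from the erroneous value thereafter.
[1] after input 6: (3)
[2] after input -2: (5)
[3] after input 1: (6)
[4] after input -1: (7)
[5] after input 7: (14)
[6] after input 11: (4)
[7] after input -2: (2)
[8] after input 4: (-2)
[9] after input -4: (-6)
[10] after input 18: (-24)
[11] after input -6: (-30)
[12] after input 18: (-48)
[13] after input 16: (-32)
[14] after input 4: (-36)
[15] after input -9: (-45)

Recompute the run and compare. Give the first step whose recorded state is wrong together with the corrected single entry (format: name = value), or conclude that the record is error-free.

step 6, acc = 3

Recomputing the run from the initial state:
step 1: acc = 3
step 2: acc = 5
step 3: acc = 6
step 4: acc = 7
step 5: acc = 14
step 6: acc = 3
step 7: acc = 1
step 8: acc = -3
step 9: acc = -7
step 10: acc = -25
step 11: acc = -31
step 12: acc = -49
step 13: acc = -33
step 14: acc = -37
step 15: acc = -46
The first disagreement with the record is at step 6, where the value should be acc = 3.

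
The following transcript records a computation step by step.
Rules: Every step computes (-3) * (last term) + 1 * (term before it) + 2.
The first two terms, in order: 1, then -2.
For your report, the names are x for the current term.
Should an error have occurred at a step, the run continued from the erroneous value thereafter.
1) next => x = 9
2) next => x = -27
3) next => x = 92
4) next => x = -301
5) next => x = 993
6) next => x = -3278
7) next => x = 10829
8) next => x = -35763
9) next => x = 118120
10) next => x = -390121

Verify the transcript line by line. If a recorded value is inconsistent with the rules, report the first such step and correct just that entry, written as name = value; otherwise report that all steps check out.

Recomputing the run from the initial state:
step 1: x = 9
step 2: x = -27
step 3: x = 92
step 4: x = -301
step 5: x = 997
step 6: x = -3290
step 7: x = 10869
step 8: x = -35895
step 9: x = 118556
step 10: x = -391561
The first disagreement with the transcript is at step 5, where the value should be x = 997.

step 5, x = 997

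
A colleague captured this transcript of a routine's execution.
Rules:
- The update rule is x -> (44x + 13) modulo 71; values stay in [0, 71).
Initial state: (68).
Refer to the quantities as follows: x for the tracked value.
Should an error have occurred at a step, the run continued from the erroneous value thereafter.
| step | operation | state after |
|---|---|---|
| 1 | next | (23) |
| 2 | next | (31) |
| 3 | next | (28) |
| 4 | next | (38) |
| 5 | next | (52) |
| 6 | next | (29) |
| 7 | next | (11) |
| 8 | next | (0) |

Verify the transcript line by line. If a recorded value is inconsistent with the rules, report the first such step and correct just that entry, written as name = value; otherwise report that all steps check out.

Step 1: x = (44*68 + 13) mod 71 = 23 — same as recorded.
Step 2: x = (44*23 + 13) mod 71 = 31 — checks out.
Step 3: x = (44*31 + 13) mod 71 = 28 — verified.
Step 4: x = (44*28 + 13) mod 71 = 38 — no discrepancy.
Step 5: x = (44*38 + 13) mod 71 = 52 — no discrepancy.
Step 6: x = (44*52 + 13) mod 71 = 29 — in agreement.
Step 7: x = (44*29 + 13) mod 71 = 11 — no discrepancy.
Step 8: x = (44*11 + 13) mod 71 = 0 — in agreement.
Every step is consistent.

no error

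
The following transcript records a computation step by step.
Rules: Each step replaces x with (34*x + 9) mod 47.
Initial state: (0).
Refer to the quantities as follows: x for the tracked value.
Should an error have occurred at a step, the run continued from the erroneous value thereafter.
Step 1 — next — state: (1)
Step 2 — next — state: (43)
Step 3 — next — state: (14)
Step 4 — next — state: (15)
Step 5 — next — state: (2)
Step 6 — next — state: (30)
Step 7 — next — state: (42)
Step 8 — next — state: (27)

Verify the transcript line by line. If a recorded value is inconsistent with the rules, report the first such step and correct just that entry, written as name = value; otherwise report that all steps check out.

step 1: x = (34*0 + 9) mod 47 = 9 -> the transcript disagrees here
First deviation found at step 1; the corrected entry is x = 9.

step 1, x = 9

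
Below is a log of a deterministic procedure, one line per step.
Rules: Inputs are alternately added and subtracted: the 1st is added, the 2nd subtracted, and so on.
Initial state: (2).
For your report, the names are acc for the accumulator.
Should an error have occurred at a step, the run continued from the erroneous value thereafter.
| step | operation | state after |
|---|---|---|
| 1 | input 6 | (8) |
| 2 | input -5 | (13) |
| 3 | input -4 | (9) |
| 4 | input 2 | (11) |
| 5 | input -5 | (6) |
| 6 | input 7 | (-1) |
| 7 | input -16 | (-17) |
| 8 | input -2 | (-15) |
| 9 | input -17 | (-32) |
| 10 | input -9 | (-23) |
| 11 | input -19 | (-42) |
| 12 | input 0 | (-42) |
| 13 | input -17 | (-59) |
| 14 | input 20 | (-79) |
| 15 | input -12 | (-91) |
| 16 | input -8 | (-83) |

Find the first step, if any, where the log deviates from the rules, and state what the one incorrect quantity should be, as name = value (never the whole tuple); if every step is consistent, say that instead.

step 4, acc = 7

Recomputing the run from the initial state:
step 1: acc = 8
step 2: acc = 13
step 3: acc = 9
step 4: acc = 7
step 5: acc = 2
step 6: acc = -5
step 7: acc = -21
step 8: acc = -19
step 9: acc = -36
step 10: acc = -27
step 11: acc = -46
step 12: acc = -46
step 13: acc = -63
step 14: acc = -83
step 15: acc = -95
step 16: acc = -87
The first disagreement with the log is at step 4, where the value should be acc = 7.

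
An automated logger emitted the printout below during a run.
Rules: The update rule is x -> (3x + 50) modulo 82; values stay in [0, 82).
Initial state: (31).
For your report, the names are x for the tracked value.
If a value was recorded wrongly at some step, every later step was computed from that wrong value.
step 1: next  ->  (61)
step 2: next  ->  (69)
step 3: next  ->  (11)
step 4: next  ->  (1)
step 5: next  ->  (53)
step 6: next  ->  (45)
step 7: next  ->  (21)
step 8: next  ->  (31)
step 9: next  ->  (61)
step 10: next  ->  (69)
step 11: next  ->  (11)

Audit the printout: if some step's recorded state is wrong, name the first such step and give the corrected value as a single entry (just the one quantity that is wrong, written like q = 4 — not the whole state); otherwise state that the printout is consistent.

no error

Step 1: x = (3*31 + 50) mod 82 = 61 — no discrepancy.
Step 2: x = (3*61 + 50) mod 82 = 69 — consistent with the printout.
Step 3: x = (3*69 + 50) mod 82 = 11 — consistent with the printout.
Step 4: x = (3*11 + 50) mod 82 = 1 — confirmed correct.
Step 5: x = (3*1 + 50) mod 82 = 53 — no discrepancy.
Step 6: x = (3*53 + 50) mod 82 = 45 — checks out.
Step 7: x = (3*45 + 50) mod 82 = 21 — consistent with the printout.
Step 8: x = (3*21 + 50) mod 82 = 31 — verified.
Step 9: x = (3*31 + 50) mod 82 = 61 — consistent with the printout.
Step 10: x = (3*61 + 50) mod 82 = 69 — consistent with the printout.
Step 11: x = (3*69 + 50) mod 82 = 11 — same as recorded.
No step deviates from the rules.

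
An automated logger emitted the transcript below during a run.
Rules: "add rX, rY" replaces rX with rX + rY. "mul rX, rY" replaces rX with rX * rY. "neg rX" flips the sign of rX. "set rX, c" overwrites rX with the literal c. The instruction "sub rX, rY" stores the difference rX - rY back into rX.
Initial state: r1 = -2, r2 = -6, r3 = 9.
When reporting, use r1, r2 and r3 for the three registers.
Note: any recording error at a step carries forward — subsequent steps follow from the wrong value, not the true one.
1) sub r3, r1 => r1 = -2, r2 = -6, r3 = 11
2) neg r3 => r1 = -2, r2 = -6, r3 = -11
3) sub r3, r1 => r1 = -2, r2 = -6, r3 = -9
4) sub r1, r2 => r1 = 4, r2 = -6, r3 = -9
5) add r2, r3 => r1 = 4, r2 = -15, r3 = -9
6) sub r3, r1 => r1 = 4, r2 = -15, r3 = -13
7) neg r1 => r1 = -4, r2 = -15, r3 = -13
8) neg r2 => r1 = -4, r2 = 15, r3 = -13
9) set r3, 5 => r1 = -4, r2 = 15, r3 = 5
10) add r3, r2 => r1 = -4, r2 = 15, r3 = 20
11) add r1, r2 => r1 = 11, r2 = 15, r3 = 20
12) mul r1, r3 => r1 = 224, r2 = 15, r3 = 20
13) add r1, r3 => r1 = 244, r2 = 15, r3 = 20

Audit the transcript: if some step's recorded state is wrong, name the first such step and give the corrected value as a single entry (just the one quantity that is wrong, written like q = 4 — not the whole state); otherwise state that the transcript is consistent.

step 12, r1 = 220

Recomputing the run from the initial state:
step 1: r1 = -2, r2 = -6, r3 = 11
step 2: r1 = -2, r2 = -6, r3 = -11
step 3: r1 = -2, r2 = -6, r3 = -9
step 4: r1 = 4, r2 = -6, r3 = -9
step 5: r1 = 4, r2 = -15, r3 = -9
step 6: r1 = 4, r2 = -15, r3 = -13
step 7: r1 = -4, r2 = -15, r3 = -13
step 8: r1 = -4, r2 = 15, r3 = -13
step 9: r1 = -4, r2 = 15, r3 = 5
step 10: r1 = -4, r2 = 15, r3 = 20
step 11: r1 = 11, r2 = 15, r3 = 20
step 12: r1 = 220, r2 = 15, r3 = 20
step 13: r1 = 240, r2 = 15, r3 = 20
The first disagreement with the transcript is at step 12, where the value should be r1 = 220.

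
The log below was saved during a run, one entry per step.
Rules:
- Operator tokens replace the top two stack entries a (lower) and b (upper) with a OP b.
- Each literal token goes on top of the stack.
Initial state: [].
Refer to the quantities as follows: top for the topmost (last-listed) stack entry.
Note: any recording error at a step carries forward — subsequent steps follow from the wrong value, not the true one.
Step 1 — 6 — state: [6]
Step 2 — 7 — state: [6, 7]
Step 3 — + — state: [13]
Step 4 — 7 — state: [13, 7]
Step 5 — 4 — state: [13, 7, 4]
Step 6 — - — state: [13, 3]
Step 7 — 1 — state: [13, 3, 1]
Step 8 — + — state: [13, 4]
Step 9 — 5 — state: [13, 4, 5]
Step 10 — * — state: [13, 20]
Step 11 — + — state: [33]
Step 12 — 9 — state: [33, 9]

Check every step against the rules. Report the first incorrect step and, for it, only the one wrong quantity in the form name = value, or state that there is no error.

Recomputing the run from the initial state:
step 1: [6]
step 2: [6, 7]
step 3: [13]
step 4: [13, 7]
step 5: [13, 7, 4]
step 6: [13, 3]
step 7: [13, 3, 1]
step 8: [13, 4]
step 9: [13, 4, 5]
step 10: [13, 20]
step 11: [33]
step 12: [33, 9]
This matches the log at every step.

no error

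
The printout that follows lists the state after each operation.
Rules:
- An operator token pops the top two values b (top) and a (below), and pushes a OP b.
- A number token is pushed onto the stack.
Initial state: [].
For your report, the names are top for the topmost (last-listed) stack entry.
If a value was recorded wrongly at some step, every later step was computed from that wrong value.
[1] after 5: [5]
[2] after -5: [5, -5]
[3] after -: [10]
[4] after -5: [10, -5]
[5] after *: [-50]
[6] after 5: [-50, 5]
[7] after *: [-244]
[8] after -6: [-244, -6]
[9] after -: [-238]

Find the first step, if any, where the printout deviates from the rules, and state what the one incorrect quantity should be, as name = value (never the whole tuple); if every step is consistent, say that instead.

1. push 5: top = 5 (in agreement)
2. push -5: top = -5 (agrees with the printout)
3. 5 - -5 = 10 (matches)
4. push -5: top = -5 (checks out)
5. 10 * -5 = -50 (consistent with the printout)
6. push 5: top = 5 (confirmed correct)
7. -50 * 5 = -250 (first mismatch against the printout)
Conclusion: step 7 carries the first error; the entry should be top = -250.

step 7, top = -250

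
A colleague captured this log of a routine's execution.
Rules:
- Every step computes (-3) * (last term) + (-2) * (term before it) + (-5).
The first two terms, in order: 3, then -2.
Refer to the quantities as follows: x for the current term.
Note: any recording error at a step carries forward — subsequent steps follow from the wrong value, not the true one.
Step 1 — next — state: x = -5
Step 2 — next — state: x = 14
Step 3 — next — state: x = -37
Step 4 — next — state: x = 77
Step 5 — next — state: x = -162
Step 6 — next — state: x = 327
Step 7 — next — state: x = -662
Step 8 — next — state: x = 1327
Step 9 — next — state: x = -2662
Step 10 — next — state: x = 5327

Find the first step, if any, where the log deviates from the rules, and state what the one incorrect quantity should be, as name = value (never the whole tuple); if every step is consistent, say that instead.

Recomputing the run from the initial state:
step 1: x = -5
step 2: x = 14
step 3: x = -37
step 4: x = 78
step 5: x = -165
step 6: x = 334
step 7: x = -677
step 8: x = 1358
step 9: x = -2725
step 10: x = 5454
The first disagreement with the log is at step 4, where the value should be x = 78.

step 4, x = 78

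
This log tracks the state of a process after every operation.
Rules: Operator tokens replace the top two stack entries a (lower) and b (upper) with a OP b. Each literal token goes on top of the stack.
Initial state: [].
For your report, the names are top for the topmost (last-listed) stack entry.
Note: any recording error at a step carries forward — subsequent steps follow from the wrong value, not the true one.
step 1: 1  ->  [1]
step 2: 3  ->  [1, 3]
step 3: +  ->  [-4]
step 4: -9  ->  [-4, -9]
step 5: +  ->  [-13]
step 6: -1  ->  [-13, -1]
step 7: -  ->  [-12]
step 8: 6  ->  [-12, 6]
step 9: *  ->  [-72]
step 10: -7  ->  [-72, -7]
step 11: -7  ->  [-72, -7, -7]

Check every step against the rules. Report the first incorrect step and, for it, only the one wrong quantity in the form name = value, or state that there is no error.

1. push 1: top = 1 (no discrepancy)
2. push 3: top = 3 (consistent with the log)
3. 1 + 3 = 4 (this is not what the log shows)
The audit stops at step 3: the recorded entry is wrong and should be top = 4.

step 3, top = 4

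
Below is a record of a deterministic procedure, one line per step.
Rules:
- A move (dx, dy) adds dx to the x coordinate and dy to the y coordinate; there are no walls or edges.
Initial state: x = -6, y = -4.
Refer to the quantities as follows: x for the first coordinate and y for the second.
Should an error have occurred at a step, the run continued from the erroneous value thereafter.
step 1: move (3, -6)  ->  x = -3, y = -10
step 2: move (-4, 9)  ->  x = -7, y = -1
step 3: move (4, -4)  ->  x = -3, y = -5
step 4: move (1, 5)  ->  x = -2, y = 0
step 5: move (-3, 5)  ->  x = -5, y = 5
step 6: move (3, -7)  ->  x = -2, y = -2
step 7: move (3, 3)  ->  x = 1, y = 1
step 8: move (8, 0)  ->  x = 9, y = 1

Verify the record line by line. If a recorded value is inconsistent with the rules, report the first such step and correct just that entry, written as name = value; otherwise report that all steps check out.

no error

1. x = -6 + (3) = -3, y = -4 + (-6) = -10 (matches)
2. x = -3 + (-4) = -7, y = -10 + (9) = -1 (in agreement)
3. x = -7 + (4) = -3, y = -1 + (-4) = -5 (exactly as logged)
4. x = -3 + (1) = -2, y = -5 + (5) = 0 (exactly as logged)
5. x = -2 + (-3) = -5, y = 0 + (5) = 5 (in agreement)
6. x = -5 + (3) = -2, y = 5 + (-7) = -2 (verified)
7. x = -2 + (3) = 1, y = -2 + (3) = 1 (consistent with the record)
8. x = 1 + (8) = 9, y = 1 + (0) = 1 (verified)
The recomputation confirms every line.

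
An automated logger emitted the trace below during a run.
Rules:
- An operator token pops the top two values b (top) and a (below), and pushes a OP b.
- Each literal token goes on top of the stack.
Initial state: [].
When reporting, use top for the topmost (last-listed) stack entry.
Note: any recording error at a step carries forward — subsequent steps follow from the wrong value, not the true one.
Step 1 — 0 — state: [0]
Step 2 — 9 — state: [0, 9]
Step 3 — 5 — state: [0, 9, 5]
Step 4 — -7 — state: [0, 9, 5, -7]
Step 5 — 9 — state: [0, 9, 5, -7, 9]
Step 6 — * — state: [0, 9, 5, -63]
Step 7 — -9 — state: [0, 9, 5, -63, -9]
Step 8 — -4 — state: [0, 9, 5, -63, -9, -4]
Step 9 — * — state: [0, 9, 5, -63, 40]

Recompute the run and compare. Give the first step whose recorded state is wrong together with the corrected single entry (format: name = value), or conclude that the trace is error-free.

Recomputing the run from the initial state:
step 1: [0]
step 2: [0, 9]
step 3: [0, 9, 5]
step 4: [0, 9, 5, -7]
step 5: [0, 9, 5, -7, 9]
step 6: [0, 9, 5, -63]
step 7: [0, 9, 5, -63, -9]
step 8: [0, 9, 5, -63, -9, -4]
step 9: [0, 9, 5, -63, 36]
The first disagreement with the trace is at step 9, where the value should be top = 36.

step 9, top = 36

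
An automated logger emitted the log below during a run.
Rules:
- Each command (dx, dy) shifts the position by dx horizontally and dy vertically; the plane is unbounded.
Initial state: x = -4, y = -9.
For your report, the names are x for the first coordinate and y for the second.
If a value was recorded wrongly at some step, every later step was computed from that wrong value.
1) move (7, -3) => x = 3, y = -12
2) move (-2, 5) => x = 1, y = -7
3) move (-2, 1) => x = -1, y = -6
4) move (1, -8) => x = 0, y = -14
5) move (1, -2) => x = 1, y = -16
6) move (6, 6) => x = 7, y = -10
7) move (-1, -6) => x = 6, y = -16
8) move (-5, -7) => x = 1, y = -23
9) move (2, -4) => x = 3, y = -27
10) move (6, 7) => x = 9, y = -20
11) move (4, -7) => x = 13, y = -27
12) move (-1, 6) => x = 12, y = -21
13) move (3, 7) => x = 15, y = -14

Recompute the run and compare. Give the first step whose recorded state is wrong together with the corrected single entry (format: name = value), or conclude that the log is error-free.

Recomputing the run from the initial state:
step 1: x = 3, y = -12
step 2: x = 1, y = -7
step 3: x = -1, y = -6
step 4: x = 0, y = -14
step 5: x = 1, y = -16
step 6: x = 7, y = -10
step 7: x = 6, y = -16
step 8: x = 1, y = -23
step 9: x = 3, y = -27
step 10: x = 9, y = -20
step 11: x = 13, y = -27
step 12: x = 12, y = -21
step 13: x = 15, y = -14
This matches the log at every step.

no error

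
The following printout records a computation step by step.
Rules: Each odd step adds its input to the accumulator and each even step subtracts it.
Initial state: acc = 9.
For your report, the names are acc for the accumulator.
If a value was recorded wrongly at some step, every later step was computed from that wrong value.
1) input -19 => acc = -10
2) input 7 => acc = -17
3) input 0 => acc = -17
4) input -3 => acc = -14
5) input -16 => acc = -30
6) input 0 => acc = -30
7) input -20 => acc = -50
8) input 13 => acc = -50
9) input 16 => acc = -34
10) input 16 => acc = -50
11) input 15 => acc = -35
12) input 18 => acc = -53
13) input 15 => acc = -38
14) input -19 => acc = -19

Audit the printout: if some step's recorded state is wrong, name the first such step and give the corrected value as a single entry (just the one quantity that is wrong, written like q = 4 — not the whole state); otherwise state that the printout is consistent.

step 8, acc = -63

1. acc = 9 + -19 = -10 (verified)
2. acc = -10 - 7 = -17 (in agreement)
3. acc = -17 + 0 = -17 (agrees with the printout)
4. acc = -17 - -3 = -14 (agrees with the printout)
5. acc = -14 + -16 = -30 (no discrepancy)
6. acc = -30 - 0 = -30 (exactly as logged)
7. acc = -30 + -20 = -50 (checks out)
8. acc = -50 - 13 = -63 (the printout has a different value)
The audit stops at step 8: the recorded entry is wrong and should be acc = -63.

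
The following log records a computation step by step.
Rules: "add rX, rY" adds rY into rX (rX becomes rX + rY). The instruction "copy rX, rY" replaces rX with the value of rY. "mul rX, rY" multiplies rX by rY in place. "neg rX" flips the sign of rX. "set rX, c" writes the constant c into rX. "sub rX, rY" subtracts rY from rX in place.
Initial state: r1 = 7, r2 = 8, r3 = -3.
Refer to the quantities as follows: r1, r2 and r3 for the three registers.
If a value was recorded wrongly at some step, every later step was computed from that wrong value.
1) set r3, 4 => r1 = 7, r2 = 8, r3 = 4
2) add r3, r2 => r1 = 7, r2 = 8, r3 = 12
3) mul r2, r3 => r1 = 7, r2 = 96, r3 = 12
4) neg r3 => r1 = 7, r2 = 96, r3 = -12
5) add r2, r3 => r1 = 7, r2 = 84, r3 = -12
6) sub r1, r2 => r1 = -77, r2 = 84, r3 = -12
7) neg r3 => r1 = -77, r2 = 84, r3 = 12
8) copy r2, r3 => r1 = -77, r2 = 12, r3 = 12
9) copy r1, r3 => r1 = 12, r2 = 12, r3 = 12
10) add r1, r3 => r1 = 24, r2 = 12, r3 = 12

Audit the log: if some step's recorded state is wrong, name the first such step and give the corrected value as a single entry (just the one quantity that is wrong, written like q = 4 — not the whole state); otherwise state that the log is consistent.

Recomputing the run from the initial state:
step 1: r1 = 7, r2 = 8, r3 = 4
step 2: r1 = 7, r2 = 8, r3 = 12
step 3: r1 = 7, r2 = 96, r3 = 12
step 4: r1 = 7, r2 = 96, r3 = -12
step 5: r1 = 7, r2 = 84, r3 = -12
step 6: r1 = -77, r2 = 84, r3 = -12
step 7: r1 = -77, r2 = 84, r3 = 12
step 8: r1 = -77, r2 = 12, r3 = 12
step 9: r1 = 12, r2 = 12, r3 = 12
step 10: r1 = 24, r2 = 12, r3 = 12
This matches the log at every step.

no error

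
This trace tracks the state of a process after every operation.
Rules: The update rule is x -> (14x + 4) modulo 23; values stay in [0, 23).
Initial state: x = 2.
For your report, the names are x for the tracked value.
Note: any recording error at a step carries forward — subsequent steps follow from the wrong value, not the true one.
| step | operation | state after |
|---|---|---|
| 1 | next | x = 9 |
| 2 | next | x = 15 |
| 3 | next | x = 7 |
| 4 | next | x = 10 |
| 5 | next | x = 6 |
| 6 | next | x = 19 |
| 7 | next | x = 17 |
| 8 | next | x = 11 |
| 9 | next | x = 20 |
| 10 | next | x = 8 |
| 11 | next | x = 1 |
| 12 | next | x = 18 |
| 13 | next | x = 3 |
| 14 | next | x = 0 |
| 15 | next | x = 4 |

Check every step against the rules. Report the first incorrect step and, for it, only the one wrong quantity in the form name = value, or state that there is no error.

step 8, x = 12

1. x = (14*2 + 4) mod 23 = 9 (exactly as logged)
2. x = (14*9 + 4) mod 23 = 15 (agrees with the trace)
3. x = (14*15 + 4) mod 23 = 7 (matches)
4. x = (14*7 + 4) mod 23 = 10 (same as recorded)
5. x = (14*10 + 4) mod 23 = 6 (consistent with the trace)
6. x = (14*6 + 4) mod 23 = 19 (no discrepancy)
7. x = (14*19 + 4) mod 23 = 17 (matches)
8. x = (14*17 + 4) mod 23 = 12 (the recorded entry deviates here)
First incorrect step: 8; the correct value is x = 12.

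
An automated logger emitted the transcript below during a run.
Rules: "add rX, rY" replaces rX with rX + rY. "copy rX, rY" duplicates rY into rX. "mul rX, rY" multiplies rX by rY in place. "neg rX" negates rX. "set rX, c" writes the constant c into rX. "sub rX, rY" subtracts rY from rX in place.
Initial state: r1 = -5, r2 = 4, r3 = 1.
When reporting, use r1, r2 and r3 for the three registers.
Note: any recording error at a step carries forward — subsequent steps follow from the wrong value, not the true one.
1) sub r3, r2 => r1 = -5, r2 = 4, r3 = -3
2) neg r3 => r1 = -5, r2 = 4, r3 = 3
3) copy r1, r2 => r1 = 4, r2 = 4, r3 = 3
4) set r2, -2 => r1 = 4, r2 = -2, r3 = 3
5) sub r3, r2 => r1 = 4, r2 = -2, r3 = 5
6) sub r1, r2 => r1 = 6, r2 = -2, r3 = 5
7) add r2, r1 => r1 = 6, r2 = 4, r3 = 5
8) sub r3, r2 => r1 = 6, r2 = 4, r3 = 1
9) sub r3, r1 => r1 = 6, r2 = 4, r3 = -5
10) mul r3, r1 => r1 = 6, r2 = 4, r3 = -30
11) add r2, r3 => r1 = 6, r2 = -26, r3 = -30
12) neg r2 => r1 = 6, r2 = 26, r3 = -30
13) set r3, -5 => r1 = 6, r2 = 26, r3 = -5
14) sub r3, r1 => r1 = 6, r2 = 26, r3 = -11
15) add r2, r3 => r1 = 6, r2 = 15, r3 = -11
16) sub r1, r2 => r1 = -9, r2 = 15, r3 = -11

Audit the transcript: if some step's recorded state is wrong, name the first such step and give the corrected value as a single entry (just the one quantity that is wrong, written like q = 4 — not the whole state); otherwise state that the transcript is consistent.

no error

Recomputing the run from the initial state:
step 1: r1 = -5, r2 = 4, r3 = -3
step 2: r1 = -5, r2 = 4, r3 = 3
step 3: r1 = 4, r2 = 4, r3 = 3
step 4: r1 = 4, r2 = -2, r3 = 3
step 5: r1 = 4, r2 = -2, r3 = 5
step 6: r1 = 6, r2 = -2, r3 = 5
step 7: r1 = 6, r2 = 4, r3 = 5
step 8: r1 = 6, r2 = 4, r3 = 1
step 9: r1 = 6, r2 = 4, r3 = -5
step 10: r1 = 6, r2 = 4, r3 = -30
step 11: r1 = 6, r2 = -26, r3 = -30
step 12: r1 = 6, r2 = 26, r3 = -30
step 13: r1 = 6, r2 = 26, r3 = -5
step 14: r1 = 6, r2 = 26, r3 = -11
step 15: r1 = 6, r2 = 15, r3 = -11
step 16: r1 = -9, r2 = 15, r3 = -11
This matches the transcript at every step.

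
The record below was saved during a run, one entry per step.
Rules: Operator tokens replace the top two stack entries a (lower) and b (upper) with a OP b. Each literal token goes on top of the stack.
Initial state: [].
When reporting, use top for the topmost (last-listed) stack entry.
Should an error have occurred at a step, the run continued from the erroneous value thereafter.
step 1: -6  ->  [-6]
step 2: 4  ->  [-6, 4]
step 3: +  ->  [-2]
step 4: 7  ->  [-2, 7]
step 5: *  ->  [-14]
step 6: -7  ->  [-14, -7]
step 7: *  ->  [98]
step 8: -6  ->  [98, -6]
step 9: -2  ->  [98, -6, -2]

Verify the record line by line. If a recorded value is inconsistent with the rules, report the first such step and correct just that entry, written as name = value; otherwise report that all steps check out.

no error

1. push -6: top = -6 (checks out)
2. push 4: top = 4 (agrees with the record)
3. -6 + 4 = -2 (no discrepancy)
4. push 7: top = 7 (consistent with the record)
5. -2 * 7 = -14 (same as recorded)
6. push -7: top = -7 (agrees with the record)
7. -14 * -7 = 98 (exactly as logged)
8. push -6: top = -6 (matches)
9. push -2: top = -2 (same as recorded)
All steps check out; nothing to correct.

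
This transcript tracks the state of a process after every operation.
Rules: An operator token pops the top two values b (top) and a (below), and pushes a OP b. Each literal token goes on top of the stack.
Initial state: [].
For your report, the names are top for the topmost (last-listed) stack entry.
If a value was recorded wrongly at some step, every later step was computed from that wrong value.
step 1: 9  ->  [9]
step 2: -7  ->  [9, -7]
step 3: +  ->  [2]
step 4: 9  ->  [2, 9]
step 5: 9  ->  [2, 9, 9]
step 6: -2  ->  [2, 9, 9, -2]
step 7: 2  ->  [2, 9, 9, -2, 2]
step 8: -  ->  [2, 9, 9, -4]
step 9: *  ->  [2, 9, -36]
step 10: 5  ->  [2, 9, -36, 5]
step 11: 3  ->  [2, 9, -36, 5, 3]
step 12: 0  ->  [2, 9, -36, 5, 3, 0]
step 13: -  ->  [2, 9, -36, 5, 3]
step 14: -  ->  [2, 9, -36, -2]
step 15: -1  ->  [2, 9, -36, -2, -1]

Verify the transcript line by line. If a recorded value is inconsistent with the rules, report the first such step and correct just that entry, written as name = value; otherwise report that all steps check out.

1. push 9: top = 9 (agrees with the transcript)
2. push -7: top = -7 (agrees with the transcript)
3. 9 + -7 = 2 (agrees with the transcript)
4. push 9: top = 9 (same as recorded)
5. push 9: top = 9 (same as recorded)
6. push -2: top = -2 (confirmed correct)
7. push 2: top = 2 (confirmed correct)
8. -2 - 2 = -4 (in agreement)
9. 9 * -4 = -36 (in agreement)
10. push 5: top = 5 (agrees with the transcript)
11. push 3: top = 3 (same as recorded)
12. push 0: top = 0 (checks out)
13. 3 - 0 = 3 (confirmed correct)
14. 5 - 3 = 2 (this is not what the transcript shows)
So the first discrepancy is step 14, where the right value is top = 2.

step 14, top = 2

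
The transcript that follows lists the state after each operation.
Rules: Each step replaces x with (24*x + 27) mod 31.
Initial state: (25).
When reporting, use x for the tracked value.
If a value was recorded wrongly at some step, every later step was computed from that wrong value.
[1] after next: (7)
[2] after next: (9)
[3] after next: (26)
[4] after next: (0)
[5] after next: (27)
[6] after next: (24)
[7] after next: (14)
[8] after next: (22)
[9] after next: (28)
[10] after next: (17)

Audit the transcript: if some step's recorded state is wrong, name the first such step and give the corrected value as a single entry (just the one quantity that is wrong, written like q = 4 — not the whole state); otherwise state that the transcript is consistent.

no error

Recomputing the run from the initial state:
step 1: x = 7
step 2: x = 9
step 3: x = 26
step 4: x = 0
step 5: x = 27
step 6: x = 24
step 7: x = 14
step 8: x = 22
step 9: x = 28
step 10: x = 17
This matches the transcript at every step.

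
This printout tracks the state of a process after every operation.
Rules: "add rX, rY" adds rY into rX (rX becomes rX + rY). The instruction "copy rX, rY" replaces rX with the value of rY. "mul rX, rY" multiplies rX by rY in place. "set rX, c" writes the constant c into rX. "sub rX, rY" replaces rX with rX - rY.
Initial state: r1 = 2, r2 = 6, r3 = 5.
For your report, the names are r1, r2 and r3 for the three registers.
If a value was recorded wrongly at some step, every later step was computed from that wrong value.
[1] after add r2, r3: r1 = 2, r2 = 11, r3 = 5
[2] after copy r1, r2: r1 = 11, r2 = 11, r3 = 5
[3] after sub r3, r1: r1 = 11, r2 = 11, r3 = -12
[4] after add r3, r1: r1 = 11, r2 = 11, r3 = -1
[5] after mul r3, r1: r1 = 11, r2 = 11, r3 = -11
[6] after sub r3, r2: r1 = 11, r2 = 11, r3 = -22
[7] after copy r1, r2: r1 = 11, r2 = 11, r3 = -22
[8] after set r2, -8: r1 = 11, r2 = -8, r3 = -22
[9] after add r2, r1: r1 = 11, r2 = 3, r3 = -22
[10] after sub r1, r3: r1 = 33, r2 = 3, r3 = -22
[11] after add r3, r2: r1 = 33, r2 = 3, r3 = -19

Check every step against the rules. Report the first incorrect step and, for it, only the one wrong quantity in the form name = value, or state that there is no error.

Recomputing the run from the initial state:
step 1: r1 = 2, r2 = 11, r3 = 5
step 2: r1 = 11, r2 = 11, r3 = 5
step 3: r1 = 11, r2 = 11, r3 = -6
step 4: r1 = 11, r2 = 11, r3 = 5
step 5: r1 = 11, r2 = 11, r3 = 55
step 6: r1 = 11, r2 = 11, r3 = 44
step 7: r1 = 11, r2 = 11, r3 = 44
step 8: r1 = 11, r2 = -8, r3 = 44
step 9: r1 = 11, r2 = 3, r3 = 44
step 10: r1 = -33, r2 = 3, r3 = 44
step 11: r1 = -33, r2 = 3, r3 = 47
The first disagreement with the printout is at step 3, where the value should be r3 = -6.

step 3, r3 = -6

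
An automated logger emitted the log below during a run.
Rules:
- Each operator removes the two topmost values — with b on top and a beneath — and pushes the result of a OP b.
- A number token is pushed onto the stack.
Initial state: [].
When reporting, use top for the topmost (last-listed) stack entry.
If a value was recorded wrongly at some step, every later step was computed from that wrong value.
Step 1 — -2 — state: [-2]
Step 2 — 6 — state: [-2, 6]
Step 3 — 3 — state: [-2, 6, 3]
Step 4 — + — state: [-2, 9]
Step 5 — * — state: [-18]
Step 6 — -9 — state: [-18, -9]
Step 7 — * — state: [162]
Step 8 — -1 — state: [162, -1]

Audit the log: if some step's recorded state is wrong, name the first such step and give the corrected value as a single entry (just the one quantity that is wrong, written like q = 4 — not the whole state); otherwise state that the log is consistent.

Step 1: push -2: top = -2 — same as recorded.
Step 2: push 6: top = 6 — consistent with the log.
Step 3: push 3: top = 3 — verified.
Step 4: 6 + 3 = 9 — confirmed correct.
Step 5: -2 * 9 = -18 — confirmed correct.
Step 6: push -9: top = -9 — consistent with the log.
Step 7: -18 * -9 = 162 — matches.
Step 8: push -1: top = -1 — verified.
The whole run recomputes cleanly — no discrepancies.

no error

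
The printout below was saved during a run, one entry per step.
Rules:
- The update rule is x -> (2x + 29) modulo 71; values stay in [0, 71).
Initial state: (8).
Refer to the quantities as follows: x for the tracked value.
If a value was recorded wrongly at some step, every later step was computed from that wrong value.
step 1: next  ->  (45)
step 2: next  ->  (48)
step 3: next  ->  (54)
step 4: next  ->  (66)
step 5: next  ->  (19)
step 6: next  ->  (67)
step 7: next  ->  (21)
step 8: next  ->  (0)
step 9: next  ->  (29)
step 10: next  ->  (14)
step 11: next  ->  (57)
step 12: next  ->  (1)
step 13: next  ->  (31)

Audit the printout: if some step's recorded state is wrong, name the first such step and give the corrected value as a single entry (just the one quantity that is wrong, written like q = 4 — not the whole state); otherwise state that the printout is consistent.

step 10, x = 16

1. x = (2*8 + 29) mod 71 = 45 (agrees with the printout)
2. x = (2*45 + 29) mod 71 = 48 (consistent with the printout)
3. x = (2*48 + 29) mod 71 = 54 (same as recorded)
4. x = (2*54 + 29) mod 71 = 66 (consistent with the printout)
5. x = (2*66 + 29) mod 71 = 19 (exactly as logged)
6. x = (2*19 + 29) mod 71 = 67 (matches)
7. x = (2*67 + 29) mod 71 = 21 (matches)
8. x = (2*21 + 29) mod 71 = 0 (same as recorded)
9. x = (2*0 + 29) mod 71 = 29 (consistent with the printout)
10. x = (2*29 + 29) mod 71 = 16 (not what was recorded)
Conclusion: step 10 carries the first error; the entry should be x = 16.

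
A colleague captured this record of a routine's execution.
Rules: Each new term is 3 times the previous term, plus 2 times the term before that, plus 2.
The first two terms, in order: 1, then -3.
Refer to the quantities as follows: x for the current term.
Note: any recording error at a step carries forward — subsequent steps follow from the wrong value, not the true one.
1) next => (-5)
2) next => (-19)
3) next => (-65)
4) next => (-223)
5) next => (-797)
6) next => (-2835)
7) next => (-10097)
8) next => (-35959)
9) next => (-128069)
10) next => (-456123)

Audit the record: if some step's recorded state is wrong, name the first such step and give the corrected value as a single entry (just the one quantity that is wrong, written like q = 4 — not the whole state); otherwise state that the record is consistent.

step 4, x = -231

1. x = 3*(-3) + (2)*(1) + (2) = -5 (checks out)
2. x = 3*(-5) + (2)*(-3) + (2) = -19 (exactly as logged)
3. x = 3*(-19) + (2)*(-5) + (2) = -65 (same as recorded)
4. x = 3*(-65) + (2)*(-19) + (2) = -231 (a discrepancy with the record)
Conclusion: step 4 carries the first error; the entry should be x = -231.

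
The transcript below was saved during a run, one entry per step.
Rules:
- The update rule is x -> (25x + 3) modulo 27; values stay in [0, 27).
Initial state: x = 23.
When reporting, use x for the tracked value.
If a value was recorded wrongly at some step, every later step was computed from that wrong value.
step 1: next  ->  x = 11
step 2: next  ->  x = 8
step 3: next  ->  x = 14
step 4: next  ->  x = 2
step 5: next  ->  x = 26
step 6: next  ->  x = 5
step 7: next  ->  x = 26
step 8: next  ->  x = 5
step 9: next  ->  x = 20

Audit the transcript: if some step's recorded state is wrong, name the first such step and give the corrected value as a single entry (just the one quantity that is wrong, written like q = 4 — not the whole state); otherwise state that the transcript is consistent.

1. x = (25*23 + 3) mod 27 = 11 (checks out)
2. x = (25*11 + 3) mod 27 = 8 (verified)
3. x = (25*8 + 3) mod 27 = 14 (no discrepancy)
4. x = (25*14 + 3) mod 27 = 2 (same as recorded)
5. x = (25*2 + 3) mod 27 = 26 (exactly as logged)
6. x = (25*26 + 3) mod 27 = 5 (in agreement)
7. x = (25*5 + 3) mod 27 = 20 (the recorded entry deviates here)
The earliest wrong entry is at step 7: it should read x = 20.

step 7, x = 20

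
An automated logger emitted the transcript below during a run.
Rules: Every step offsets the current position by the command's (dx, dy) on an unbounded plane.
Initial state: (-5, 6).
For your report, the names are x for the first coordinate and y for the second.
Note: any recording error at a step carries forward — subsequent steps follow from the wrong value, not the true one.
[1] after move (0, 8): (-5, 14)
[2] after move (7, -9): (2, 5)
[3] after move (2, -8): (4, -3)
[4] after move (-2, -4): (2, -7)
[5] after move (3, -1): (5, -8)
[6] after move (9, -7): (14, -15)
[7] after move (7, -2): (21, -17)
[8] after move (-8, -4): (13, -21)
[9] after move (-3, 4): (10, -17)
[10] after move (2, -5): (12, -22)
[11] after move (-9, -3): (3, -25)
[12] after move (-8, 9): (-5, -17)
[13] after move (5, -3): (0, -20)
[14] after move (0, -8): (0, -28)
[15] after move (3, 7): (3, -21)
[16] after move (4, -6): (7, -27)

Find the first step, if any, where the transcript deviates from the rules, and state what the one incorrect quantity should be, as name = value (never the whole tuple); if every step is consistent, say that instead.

step 12, y = -16

1. x = -5 + (0) = -5, y = 6 + (8) = 14 (same as recorded)
2. x = -5 + (7) = 2, y = 14 + (-9) = 5 (no discrepancy)
3. x = 2 + (2) = 4, y = 5 + (-8) = -3 (consistent with the transcript)
4. x = 4 + (-2) = 2, y = -3 + (-4) = -7 (agrees with the transcript)
5. x = 2 + (3) = 5, y = -7 + (-1) = -8 (in agreement)
6. x = 5 + (9) = 14, y = -8 + (-7) = -15 (no discrepancy)
7. x = 14 + (7) = 21, y = -15 + (-2) = -17 (agrees with the transcript)
8. x = 21 + (-8) = 13, y = -17 + (-4) = -21 (same as recorded)
9. x = 13 + (-3) = 10, y = -21 + (4) = -17 (agrees with the transcript)
10. x = 10 + (2) = 12, y = -17 + (-5) = -22 (checks out)
11. x = 12 + (-9) = 3, y = -22 + (-3) = -25 (no discrepancy)
12. x = 3 + (-8) = -5, y = -25 + (9) = -16 (first mismatch against the transcript)
The audit stops at step 12: the recorded entry is wrong and should be y = -16.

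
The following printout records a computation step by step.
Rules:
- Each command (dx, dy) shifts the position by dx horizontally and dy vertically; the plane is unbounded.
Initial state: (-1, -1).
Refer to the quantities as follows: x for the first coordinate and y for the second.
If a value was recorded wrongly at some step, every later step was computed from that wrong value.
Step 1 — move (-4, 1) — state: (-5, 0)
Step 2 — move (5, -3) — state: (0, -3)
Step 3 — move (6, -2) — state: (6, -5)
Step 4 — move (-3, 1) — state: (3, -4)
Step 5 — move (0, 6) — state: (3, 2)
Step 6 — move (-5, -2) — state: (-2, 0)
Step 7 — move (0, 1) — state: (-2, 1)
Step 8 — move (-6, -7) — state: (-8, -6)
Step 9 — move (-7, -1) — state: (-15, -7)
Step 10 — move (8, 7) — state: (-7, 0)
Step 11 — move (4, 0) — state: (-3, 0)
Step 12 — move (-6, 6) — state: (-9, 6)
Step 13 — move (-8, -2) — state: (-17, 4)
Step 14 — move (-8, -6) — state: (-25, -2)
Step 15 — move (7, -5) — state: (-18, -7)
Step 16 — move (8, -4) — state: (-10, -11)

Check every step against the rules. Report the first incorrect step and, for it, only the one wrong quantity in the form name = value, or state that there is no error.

1. x = -1 + (-4) = -5, y = -1 + (1) = 0 (verified)
2. x = -5 + (5) = 0, y = 0 + (-3) = -3 (confirmed correct)
3. x = 0 + (6) = 6, y = -3 + (-2) = -5 (checks out)
4. x = 6 + (-3) = 3, y = -5 + (1) = -4 (same as recorded)
5. x = 3 + (0) = 3, y = -4 + (6) = 2 (same as recorded)
6. x = 3 + (-5) = -2, y = 2 + (-2) = 0 (exactly as logged)
7. x = -2 + (0) = -2, y = 0 + (1) = 1 (same as recorded)
8. x = -2 + (-6) = -8, y = 1 + (-7) = -6 (no discrepancy)
9. x = -8 + (-7) = -15, y = -6 + (-1) = -7 (matches)
10. x = -15 + (8) = -7, y = -7 + (7) = 0 (exactly as logged)
11. x = -7 + (4) = -3, y = 0 + (0) = 0 (same as recorded)
12. x = -3 + (-6) = -9, y = 0 + (6) = 6 (verified)
13. x = -9 + (-8) = -17, y = 6 + (-2) = 4 (exactly as logged)
14. x = -17 + (-8) = -25, y = 4 + (-6) = -2 (confirmed correct)
15. x = -25 + (7) = -18, y = -2 + (-5) = -7 (matches)
16. x = -18 + (8) = -10, y = -7 + (-4) = -11 (verified)
The recomputation confirms every line.

no error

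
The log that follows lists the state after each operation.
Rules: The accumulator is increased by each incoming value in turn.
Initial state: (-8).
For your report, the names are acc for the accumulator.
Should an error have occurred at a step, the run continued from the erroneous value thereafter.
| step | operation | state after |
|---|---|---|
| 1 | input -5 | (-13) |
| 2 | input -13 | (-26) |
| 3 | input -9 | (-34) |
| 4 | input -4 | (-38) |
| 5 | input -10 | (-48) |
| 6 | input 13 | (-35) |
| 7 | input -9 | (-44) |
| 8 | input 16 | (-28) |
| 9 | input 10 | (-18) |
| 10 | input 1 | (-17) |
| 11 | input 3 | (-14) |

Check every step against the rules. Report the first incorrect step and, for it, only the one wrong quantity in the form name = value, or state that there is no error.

step 1: acc = -8 + -5 = -13 -> verified
step 2: acc = -13 + -13 = -26 -> confirmed correct
step 3: acc = -26 + -9 = -35 -> the recorded entry deviates here
First deviation found at step 3; the corrected entry is acc = -35.

step 3, acc = -35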